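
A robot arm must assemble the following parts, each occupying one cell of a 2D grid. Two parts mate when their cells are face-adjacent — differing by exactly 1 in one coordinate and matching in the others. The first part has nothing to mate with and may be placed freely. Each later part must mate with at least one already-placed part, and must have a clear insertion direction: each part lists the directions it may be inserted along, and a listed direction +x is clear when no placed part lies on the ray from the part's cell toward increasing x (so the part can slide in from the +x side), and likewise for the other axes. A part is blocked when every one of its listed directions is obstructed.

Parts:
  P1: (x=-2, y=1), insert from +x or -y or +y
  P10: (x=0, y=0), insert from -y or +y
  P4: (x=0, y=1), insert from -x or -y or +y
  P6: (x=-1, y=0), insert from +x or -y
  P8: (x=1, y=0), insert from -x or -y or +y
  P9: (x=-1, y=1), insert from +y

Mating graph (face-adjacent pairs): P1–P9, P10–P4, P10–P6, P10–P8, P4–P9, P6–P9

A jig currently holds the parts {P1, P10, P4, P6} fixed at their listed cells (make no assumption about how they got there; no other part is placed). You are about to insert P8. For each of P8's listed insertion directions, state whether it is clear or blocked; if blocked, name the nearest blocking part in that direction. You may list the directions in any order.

-x: nearest on ray is P10@(0, 0) ⇒ blocked
-y: ray from P8(1, 0) has no placed part ⇒ clear
+y: ray from P8(1, 0) has no placed part ⇒ clear

+y: clear; -x: blocked by P10; -y: clear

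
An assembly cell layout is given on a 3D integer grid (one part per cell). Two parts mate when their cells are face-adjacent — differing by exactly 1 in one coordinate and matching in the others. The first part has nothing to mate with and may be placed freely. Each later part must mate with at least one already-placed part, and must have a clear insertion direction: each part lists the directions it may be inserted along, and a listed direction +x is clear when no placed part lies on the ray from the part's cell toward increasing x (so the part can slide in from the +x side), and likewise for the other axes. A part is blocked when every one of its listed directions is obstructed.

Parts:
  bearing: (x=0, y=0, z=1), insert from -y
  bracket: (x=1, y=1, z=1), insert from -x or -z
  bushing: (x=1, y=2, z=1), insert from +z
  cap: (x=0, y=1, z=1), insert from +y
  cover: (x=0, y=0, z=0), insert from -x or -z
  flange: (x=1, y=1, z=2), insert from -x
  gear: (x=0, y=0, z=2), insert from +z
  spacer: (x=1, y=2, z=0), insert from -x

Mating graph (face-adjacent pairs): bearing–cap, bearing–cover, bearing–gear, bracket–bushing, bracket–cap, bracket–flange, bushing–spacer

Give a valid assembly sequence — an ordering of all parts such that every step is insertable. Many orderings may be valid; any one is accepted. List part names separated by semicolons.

1. cover@(0, 0, 0) [-x clear] — {cover}
2. bearing@(0, 0, 1) [-y clear] — {bearing, cover}
3. gear@(0, 0, 2) [+z clear] — {bearing, cover, gear}
4. cap@(0, 1, 1) [+y clear] — {bearing, cap, cover, gear}
5. bracket@(1, 1, 1) [-z clear] — {bearing, bracket, cap, cover, gear}
6. bushing@(1, 2, 1) [+z clear] — {bearing, bracket, bushing, cap, cover, gear}
7. flange@(1, 1, 2) [-x clear] — {bearing, bracket, bushing, cap, cover, flange, gear}
8. spacer@(1, 2, 0) [-x clear] — {bearing, bracket, bushing, cap, cover, flange, gear, spacer}

cover; bearing; gear; cap; bracket; bushing; flange; spacer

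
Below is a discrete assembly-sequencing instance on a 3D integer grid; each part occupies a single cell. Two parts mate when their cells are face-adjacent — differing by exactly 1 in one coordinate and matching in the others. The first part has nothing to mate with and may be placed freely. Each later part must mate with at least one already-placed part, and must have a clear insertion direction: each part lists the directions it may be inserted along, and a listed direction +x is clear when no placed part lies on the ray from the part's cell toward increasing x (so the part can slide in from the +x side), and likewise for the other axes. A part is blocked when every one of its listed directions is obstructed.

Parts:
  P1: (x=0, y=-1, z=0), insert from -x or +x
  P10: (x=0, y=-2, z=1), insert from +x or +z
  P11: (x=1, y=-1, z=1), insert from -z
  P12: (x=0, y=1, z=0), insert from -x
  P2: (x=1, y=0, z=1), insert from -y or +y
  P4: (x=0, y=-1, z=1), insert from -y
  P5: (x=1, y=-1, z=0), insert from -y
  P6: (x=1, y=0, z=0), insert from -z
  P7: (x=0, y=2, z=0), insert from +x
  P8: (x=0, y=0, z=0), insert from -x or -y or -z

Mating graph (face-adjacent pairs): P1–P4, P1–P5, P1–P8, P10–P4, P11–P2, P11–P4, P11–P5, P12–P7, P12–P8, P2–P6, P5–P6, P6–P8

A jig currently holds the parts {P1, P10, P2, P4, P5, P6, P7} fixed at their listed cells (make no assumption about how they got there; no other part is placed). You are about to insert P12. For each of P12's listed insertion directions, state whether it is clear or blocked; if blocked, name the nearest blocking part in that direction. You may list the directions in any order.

-x: clear

-x: ray from P12(0, 1, 0) has no placed part ⇒ clear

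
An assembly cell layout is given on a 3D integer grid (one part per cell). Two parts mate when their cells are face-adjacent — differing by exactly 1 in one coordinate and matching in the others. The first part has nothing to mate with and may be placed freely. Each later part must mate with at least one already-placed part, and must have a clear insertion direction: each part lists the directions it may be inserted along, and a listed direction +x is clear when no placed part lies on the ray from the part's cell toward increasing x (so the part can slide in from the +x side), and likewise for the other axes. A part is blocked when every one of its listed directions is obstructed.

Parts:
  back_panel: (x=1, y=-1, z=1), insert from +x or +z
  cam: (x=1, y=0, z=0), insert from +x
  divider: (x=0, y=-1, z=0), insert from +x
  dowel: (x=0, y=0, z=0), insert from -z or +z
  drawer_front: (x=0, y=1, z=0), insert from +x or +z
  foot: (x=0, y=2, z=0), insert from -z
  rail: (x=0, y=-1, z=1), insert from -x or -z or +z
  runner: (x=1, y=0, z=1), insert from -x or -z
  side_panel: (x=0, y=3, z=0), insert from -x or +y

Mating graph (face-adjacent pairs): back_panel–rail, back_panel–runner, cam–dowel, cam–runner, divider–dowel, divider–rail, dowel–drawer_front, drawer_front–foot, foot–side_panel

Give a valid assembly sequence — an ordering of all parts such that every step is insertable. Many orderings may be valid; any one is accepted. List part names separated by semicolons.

1. rail@(0, -1, 1) [-x clear] — {rail}
2. back_panel@(1, -1, 1) [+x clear] — {back_panel, rail}
3. divider@(0, -1, 0) [+x clear] — {back_panel, divider, rail}
4. dowel@(0, 0, 0) [-z clear] — {back_panel, divider, dowel, rail}
5. drawer_front@(0, 1, 0) [+x clear] — {back_panel, divider, dowel, drawer_front, rail}
6. foot@(0, 2, 0) [-z clear] — {back_panel, divider, dowel, drawer_front, foot, rail}
7. side_panel@(0, 3, 0) [-x clear] — {back_panel, divider, dowel, drawer_front, foot, rail, side_panel}
8. cam@(1, 0, 0) [+x clear] — {back_panel, cam, divider, dowel, drawer_front, foot, rail, side_panel}
9. runner@(1, 0, 1) [-x clear] — {back_panel, cam, divider, dowel, drawer_front, foot, rail, runner, side_panel}

rail; back_panel; divider; dowel; drawer_front; foot; side_panel; cam; runner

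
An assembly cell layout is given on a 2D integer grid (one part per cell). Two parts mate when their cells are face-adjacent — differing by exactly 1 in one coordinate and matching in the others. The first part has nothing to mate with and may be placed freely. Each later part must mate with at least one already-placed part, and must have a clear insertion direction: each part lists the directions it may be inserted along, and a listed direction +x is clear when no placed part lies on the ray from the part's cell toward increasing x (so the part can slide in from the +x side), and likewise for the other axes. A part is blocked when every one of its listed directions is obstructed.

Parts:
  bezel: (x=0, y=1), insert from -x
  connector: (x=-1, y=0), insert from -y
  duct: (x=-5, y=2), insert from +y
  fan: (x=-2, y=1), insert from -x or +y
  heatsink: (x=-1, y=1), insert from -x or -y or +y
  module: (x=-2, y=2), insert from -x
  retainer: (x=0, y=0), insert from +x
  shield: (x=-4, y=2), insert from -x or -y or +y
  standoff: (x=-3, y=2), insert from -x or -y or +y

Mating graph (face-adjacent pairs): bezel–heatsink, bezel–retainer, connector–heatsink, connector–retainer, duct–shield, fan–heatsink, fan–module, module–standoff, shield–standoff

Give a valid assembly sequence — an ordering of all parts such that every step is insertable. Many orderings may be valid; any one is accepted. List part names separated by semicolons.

1. connector@(-1, 0) [-y clear] — {connector}
2. retainer@(0, 0) [+x clear] — {connector, retainer}
3. bezel@(0, 1) [-x clear] — {bezel, connector, retainer}
4. heatsink@(-1, 1) [-x clear] — {bezel, connector, heatsink, retainer}
5. fan@(-2, 1) [-x clear] — {bezel, connector, fan, heatsink, retainer}
6. module@(-2, 2) [-x clear] — {bezel, connector, fan, heatsink, module, retainer}
7. standoff@(-3, 2) [-x clear] — {bezel, connector, fan, heatsink, module, retainer, standoff}
8. shield@(-4, 2) [-x clear] — {bezel, connector, fan, heatsink, module, retainer, shield, standoff}
9. duct@(-5, 2) [+y clear] — {bezel, connector, duct, fan, heatsink, module, retainer, shield, standoff}

connector; retainer; bezel; heatsink; fan; module; standoff; shield; duct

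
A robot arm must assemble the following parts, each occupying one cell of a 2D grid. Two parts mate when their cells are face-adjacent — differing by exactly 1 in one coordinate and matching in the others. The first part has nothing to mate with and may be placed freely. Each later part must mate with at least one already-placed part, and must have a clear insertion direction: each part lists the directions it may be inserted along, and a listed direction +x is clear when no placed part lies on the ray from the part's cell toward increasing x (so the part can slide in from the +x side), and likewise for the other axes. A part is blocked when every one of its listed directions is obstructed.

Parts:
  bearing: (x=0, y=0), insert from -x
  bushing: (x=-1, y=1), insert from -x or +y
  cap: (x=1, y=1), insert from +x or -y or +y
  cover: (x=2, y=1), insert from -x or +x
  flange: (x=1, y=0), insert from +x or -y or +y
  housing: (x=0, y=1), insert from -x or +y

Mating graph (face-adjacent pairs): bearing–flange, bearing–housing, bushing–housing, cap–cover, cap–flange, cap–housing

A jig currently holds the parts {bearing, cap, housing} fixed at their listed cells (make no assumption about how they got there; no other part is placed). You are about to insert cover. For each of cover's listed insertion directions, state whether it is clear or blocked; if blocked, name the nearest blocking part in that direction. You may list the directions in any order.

-x: nearest on ray is cap@(1, 1) ⇒ blocked
+x: ray from cover(2, 1) has no placed part ⇒ clear

+x: clear; -x: blocked by cap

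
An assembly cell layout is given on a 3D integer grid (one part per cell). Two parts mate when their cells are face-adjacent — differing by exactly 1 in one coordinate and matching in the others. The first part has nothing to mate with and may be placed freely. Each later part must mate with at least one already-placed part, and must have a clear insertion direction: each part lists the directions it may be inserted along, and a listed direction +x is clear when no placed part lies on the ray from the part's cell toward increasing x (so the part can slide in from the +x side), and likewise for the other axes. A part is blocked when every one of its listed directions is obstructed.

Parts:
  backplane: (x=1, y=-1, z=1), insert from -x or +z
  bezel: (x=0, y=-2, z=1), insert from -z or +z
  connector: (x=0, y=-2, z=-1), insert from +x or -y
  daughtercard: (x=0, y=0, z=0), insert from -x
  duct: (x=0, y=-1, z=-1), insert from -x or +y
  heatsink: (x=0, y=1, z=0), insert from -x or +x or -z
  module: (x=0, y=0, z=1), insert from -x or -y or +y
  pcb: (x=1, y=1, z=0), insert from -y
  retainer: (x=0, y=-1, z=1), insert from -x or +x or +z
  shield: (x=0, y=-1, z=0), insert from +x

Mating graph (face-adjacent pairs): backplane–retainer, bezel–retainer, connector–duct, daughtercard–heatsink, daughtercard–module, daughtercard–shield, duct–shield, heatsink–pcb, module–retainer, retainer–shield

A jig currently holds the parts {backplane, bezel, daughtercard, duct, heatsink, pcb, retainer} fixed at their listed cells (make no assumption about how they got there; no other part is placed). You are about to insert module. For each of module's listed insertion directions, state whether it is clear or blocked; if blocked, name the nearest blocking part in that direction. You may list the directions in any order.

-x: ray from module(0, 0, 1) has no placed part ⇒ clear
-y: nearest on ray is retainer@(0, -1, 1) ⇒ blocked
+y: ray from module(0, 0, 1) has no placed part ⇒ clear

+y: clear; -x: clear; -y: blocked by retainer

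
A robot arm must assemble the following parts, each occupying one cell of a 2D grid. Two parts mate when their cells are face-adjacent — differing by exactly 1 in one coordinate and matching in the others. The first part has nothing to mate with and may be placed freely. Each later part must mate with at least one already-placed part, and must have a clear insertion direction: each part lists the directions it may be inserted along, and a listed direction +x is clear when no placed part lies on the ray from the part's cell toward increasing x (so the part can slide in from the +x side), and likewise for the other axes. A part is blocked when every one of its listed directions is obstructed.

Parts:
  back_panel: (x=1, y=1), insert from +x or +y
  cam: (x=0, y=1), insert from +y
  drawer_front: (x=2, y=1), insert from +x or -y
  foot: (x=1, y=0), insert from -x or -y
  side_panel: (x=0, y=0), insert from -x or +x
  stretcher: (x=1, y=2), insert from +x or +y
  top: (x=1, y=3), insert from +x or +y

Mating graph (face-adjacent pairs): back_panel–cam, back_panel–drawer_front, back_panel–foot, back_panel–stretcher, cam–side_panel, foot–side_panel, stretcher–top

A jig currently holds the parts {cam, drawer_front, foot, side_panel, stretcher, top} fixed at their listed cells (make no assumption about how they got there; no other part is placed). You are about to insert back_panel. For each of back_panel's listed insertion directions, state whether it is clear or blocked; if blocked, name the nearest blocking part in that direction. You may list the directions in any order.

+x: nearest on ray is drawer_front@(2, 1) ⇒ blocked
+y: nearest on ray is stretcher@(1, 2) ⇒ blocked

+x: blocked by drawer_front; +y: blocked by stretcher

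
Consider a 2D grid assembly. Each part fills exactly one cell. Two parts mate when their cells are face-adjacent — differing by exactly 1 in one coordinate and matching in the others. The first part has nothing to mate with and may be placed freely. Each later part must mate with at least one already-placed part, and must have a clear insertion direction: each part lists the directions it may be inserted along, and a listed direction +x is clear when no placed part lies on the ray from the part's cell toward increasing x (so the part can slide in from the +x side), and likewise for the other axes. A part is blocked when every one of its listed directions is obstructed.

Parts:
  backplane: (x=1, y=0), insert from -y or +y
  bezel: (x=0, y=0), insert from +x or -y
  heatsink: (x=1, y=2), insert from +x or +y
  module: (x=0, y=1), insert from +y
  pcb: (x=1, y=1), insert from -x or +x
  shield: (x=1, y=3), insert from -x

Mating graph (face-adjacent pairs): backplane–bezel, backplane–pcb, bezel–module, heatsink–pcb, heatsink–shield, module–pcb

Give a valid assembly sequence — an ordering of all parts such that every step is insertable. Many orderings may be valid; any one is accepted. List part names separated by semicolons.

1. heatsink@(1, 2) [+x clear] — {heatsink}
2. shield@(1, 3) [-x clear] — {heatsink, shield}
3. pcb@(1, 1) [-x clear] — {heatsink, pcb, shield}
4. backplane@(1, 0) [-y clear] — {backplane, heatsink, pcb, shield}
5. module@(0, 1) [+y clear] — {backplane, heatsink, module, pcb, shield}
6. bezel@(0, 0) [-y clear] — {backplane, bezel, heatsink, module, pcb, shield}

heatsink; shield; pcb; backplane; module; bezel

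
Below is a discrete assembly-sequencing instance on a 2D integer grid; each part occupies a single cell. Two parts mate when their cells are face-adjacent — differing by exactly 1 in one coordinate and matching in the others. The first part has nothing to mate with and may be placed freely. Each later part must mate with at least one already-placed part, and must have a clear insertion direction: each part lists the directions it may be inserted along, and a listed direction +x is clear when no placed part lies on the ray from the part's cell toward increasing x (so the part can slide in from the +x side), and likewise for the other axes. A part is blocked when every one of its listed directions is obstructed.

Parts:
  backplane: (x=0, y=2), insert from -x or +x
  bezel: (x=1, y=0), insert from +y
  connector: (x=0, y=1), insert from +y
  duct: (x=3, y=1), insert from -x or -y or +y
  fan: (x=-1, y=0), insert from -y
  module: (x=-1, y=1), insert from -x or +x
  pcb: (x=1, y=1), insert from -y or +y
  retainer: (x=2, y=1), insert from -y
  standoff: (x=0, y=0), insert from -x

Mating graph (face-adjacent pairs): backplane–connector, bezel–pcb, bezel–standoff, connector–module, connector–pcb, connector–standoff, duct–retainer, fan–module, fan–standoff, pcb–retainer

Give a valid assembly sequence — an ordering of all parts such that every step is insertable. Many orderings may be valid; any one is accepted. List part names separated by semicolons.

bezel; pcb; standoff; connector; module; backplane; retainer; duct; fan

1. bezel@(1, 0) [+y clear] — {bezel}
2. pcb@(1, 1) [+y clear] — {bezel, pcb}
3. standoff@(0, 0) [-x clear] — {bezel, pcb, standoff}
4. connector@(0, 1) [+y clear] — {bezel, connector, pcb, standoff}
5. module@(-1, 1) [-x clear] — {bezel, connector, module, pcb, standoff}
6. backplane@(0, 2) [-x clear] — {backplane, bezel, connector, module, pcb, standoff}
7. retainer@(2, 1) [-y clear] — {backplane, bezel, connector, module, pcb, retainer, standoff}
8. duct@(3, 1) [-y clear] — {backplane, bezel, connector, duct, module, pcb, retainer, standoff}
9. fan@(-1, 0) [-y clear] — {backplane, bezel, connector, duct, fan, module, pcb, retainer, standoff}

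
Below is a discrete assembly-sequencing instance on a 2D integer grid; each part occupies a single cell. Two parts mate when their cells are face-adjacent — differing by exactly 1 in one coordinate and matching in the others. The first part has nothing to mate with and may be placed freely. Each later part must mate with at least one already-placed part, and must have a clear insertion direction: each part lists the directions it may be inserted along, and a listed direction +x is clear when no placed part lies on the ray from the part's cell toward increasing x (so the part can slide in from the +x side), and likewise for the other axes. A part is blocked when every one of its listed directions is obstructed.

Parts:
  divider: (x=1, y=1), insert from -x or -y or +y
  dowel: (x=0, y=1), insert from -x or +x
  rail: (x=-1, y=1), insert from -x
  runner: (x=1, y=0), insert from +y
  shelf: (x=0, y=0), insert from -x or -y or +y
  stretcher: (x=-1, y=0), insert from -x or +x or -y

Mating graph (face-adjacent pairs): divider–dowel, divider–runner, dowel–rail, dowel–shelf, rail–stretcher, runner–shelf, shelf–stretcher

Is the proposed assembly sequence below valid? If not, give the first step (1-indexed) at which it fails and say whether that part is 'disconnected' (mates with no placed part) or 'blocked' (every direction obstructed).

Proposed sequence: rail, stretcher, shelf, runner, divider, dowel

1. rail@(-1, 1) [-x clear] — {rail}
2. stretcher@(-1, 0) [-x clear] — {rail, stretcher}
3. shelf@(0, 0) [-y clear] — {rail, shelf, stretcher}
4. runner@(1, 0) [+y clear] — {rail, runner, shelf, stretcher}
5. divider@(1, 1) [+y clear] — {divider, rail, runner, shelf, stretcher}
6. dowel@(0, 1) — -x/+x all obstructed ⇒ blocked

Invalid at step 6 (blocked)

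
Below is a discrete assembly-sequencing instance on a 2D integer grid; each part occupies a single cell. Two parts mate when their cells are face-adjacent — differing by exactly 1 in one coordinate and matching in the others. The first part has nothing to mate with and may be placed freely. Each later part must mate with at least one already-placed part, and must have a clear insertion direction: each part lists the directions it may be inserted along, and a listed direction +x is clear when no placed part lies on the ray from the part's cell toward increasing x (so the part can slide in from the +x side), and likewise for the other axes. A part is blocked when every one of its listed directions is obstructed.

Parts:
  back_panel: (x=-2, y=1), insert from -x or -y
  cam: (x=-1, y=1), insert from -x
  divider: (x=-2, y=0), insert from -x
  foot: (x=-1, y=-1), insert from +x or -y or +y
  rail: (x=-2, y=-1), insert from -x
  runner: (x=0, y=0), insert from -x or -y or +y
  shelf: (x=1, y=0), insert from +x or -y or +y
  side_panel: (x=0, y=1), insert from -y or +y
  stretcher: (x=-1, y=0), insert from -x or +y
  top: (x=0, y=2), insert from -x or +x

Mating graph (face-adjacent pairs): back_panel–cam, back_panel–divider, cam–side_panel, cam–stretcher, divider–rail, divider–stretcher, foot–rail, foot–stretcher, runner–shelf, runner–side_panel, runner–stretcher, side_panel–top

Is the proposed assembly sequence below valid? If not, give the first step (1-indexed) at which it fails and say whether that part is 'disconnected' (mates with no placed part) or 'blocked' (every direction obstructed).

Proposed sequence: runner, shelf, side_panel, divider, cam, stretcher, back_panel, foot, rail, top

Invalid at step 4 (disconnected)

1. runner@(0, 0) [-x clear] — {runner}
2. shelf@(1, 0) [+x clear] — {runner, shelf}
3. side_panel@(0, 1) [+y clear] — {runner, shelf, side_panel}
4. divider@(-2, 0) — no placed neighbour ⇒ disconnected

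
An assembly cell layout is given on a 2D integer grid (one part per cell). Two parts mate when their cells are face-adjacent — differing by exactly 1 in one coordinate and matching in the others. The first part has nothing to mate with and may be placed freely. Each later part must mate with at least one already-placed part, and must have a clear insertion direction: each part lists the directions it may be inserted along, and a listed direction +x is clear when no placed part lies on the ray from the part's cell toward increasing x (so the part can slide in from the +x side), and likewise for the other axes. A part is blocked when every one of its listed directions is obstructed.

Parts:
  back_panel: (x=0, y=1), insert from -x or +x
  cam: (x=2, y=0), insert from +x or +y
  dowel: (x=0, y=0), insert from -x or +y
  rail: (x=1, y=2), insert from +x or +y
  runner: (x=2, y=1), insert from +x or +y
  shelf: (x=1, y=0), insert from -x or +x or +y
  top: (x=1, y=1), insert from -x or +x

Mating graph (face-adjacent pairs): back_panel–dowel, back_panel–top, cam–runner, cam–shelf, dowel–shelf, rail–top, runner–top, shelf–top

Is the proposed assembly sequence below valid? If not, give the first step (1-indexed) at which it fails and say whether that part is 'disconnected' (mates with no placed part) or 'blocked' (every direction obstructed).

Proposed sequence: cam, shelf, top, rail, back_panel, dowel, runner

Valid

1. cam@(2, 0) [+x clear] — {cam}
2. shelf@(1, 0) [-x clear] — {cam, shelf}
3. top@(1, 1) [-x clear] — {cam, shelf, top}
4. rail@(1, 2) [+x clear] — {cam, rail, shelf, top}
5. back_panel@(0, 1) [-x clear] — {back_panel, cam, rail, shelf, top}
6. dowel@(0, 0) [-x clear] — {back_panel, cam, dowel, rail, shelf, top}
7. runner@(2, 1) [+x clear] — {back_panel, cam, dowel, rail, runner, shelf, top}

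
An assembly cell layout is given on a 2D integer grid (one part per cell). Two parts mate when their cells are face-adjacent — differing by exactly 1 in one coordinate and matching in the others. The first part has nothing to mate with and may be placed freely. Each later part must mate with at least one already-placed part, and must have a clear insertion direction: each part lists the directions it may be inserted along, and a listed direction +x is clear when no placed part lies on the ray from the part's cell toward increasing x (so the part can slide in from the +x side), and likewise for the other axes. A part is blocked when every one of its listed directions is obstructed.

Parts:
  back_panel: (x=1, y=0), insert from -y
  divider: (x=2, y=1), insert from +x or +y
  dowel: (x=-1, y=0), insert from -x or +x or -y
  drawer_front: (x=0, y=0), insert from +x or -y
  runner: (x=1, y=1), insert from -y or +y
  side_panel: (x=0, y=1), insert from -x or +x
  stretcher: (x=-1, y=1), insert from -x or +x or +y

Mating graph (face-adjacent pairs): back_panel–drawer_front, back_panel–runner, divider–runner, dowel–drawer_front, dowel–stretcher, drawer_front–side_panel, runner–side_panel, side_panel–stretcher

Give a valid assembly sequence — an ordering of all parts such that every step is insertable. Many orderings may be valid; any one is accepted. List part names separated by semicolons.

1. side_panel@(0, 1) [-x clear] — {side_panel}
2. runner@(1, 1) [-y clear] — {runner, side_panel}
3. back_panel@(1, 0) [-y clear] — {back_panel, runner, side_panel}
4. stretcher@(-1, 1) [-x clear] — {back_panel, runner, side_panel, stretcher}
5. dowel@(-1, 0) [-x clear] — {back_panel, dowel, runner, side_panel, stretcher}
6. drawer_front@(0, 0) [-y clear] — {back_panel, dowel, drawer_front, runner, side_panel, stretcher}
7. divider@(2, 1) [+x clear] — {back_panel, divider, dowel, drawer_front, runner, side_panel, stretcher}

side_panel; runner; back_panel; stretcher; dowel; drawer_front; divider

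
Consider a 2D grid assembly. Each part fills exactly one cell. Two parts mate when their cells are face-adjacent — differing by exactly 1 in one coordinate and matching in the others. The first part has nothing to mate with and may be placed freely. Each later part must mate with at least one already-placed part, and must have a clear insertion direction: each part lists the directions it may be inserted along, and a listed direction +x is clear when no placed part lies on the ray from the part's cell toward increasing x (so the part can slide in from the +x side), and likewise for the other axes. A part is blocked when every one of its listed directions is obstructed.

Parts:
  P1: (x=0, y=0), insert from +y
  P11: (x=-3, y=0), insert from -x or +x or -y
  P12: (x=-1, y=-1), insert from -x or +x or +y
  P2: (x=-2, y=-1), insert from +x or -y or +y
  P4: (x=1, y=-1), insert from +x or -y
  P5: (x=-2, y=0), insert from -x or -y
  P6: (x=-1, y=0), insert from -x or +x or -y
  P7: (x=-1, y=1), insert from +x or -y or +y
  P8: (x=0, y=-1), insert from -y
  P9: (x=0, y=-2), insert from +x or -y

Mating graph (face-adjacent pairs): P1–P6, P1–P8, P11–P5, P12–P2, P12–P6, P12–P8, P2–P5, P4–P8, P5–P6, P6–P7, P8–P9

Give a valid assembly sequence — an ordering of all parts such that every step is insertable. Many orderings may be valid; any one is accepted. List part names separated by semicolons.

P2; P5; P11; P6; P1; P12; P7; P8; P4; P9

1. P2@(-2, -1) [+x clear] — {P2}
2. P5@(-2, 0) [-x clear] — {P2, P5}
3. P11@(-3, 0) [-x clear] — {P11, P2, P5}
4. P6@(-1, 0) [+x clear] — {P11, P2, P5, P6}
5. P1@(0, 0) [+y clear] — {P1, P11, P2, P5, P6}
6. P12@(-1, -1) [+x clear] — {P1, P11, P12, P2, P5, P6}
7. P7@(-1, 1) [+x clear] — {P1, P11, P12, P2, P5, P6, P7}
8. P8@(0, -1) [-y clear] — {P1, P11, P12, P2, P5, P6, P7, P8}
9. P4@(1, -1) [+x clear] — {P1, P11, P12, P2, P4, P5, P6, P7, P8}
10. P9@(0, -2) [+x clear] — {P1, P11, P12, P2, P4, P5, P6, P7, P8, P9}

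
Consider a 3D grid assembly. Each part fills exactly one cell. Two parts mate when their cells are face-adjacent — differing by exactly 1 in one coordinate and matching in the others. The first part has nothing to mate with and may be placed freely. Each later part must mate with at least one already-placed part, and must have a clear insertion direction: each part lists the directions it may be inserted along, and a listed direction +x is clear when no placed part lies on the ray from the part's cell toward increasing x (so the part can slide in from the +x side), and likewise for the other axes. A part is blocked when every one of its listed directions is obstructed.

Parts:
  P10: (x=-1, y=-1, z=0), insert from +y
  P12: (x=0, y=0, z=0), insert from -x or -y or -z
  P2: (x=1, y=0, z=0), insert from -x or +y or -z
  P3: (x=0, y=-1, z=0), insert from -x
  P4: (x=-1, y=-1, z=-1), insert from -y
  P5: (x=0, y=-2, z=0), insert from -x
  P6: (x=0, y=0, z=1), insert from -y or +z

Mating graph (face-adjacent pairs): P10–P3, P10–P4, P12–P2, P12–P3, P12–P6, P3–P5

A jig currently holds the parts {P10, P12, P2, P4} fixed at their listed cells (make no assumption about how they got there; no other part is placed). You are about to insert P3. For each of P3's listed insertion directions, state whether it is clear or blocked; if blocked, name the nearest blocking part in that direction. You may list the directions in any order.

-x: blocked by P10

-x: nearest on ray is P10@(-1, -1, 0) ⇒ blocked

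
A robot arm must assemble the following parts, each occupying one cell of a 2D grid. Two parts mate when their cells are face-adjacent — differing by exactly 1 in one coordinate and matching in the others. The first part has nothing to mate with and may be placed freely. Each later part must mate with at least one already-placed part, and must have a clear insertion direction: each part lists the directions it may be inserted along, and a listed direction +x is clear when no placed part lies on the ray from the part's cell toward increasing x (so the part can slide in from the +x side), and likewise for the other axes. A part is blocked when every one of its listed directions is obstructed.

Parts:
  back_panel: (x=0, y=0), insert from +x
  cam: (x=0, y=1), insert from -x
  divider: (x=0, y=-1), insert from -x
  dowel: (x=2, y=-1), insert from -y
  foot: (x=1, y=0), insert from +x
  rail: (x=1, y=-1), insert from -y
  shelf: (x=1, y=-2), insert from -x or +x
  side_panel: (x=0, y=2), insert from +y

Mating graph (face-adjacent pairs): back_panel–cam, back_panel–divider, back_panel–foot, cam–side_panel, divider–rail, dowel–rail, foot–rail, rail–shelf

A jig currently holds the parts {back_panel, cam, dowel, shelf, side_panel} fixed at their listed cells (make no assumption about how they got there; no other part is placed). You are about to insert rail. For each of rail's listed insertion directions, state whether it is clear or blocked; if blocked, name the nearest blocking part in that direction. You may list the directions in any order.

-y: nearest on ray is shelf@(1, -2) ⇒ blocked

-y: blocked by shelf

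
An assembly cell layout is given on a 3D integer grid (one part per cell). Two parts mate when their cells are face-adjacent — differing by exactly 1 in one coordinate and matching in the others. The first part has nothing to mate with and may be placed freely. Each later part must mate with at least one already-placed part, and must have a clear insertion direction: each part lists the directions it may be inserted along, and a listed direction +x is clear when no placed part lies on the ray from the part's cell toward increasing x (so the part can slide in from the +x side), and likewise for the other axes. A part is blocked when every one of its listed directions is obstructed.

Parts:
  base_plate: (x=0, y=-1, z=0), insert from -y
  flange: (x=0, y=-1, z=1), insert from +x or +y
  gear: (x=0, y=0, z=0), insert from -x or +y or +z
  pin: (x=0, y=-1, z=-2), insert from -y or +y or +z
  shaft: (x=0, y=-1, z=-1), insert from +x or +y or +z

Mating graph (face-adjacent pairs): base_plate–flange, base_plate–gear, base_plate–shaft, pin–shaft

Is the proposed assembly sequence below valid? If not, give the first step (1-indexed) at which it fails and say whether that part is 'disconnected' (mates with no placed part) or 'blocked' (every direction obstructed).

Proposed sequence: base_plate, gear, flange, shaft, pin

1. base_plate@(0, -1, 0) [-y clear] — {base_plate}
2. gear@(0, 0, 0) [-x clear] — {base_plate, gear}
3. flange@(0, -1, 1) [+x clear] — {base_plate, flange, gear}
4. shaft@(0, -1, -1) [+x clear] — {base_plate, flange, gear, shaft}
5. pin@(0, -1, -2) [-y clear] — {base_plate, flange, gear, pin, shaft}

Valid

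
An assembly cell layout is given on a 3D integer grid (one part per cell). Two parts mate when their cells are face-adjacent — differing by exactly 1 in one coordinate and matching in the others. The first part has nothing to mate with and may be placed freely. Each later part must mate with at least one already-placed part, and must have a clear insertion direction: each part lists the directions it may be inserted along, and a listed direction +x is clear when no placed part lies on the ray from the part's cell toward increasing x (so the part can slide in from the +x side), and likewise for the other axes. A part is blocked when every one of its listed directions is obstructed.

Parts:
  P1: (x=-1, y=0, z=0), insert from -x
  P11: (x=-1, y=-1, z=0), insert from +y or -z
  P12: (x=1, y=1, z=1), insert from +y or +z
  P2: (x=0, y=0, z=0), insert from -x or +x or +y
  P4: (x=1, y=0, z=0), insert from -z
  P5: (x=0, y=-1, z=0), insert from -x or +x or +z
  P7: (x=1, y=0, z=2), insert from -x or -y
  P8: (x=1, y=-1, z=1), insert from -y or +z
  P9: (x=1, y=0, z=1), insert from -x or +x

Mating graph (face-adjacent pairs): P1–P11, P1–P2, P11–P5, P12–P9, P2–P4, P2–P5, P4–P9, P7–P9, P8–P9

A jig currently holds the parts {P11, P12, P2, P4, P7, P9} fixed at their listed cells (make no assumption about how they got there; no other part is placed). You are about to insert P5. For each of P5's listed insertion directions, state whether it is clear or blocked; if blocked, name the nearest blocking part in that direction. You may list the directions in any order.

+x: clear; +z: clear; -x: blocked by P11

-x: nearest on ray is P11@(-1, -1, 0) ⇒ blocked
+x: ray from P5(0, -1, 0) has no placed part ⇒ clear
+z: ray from P5(0, -1, 0) has no placed part ⇒ clear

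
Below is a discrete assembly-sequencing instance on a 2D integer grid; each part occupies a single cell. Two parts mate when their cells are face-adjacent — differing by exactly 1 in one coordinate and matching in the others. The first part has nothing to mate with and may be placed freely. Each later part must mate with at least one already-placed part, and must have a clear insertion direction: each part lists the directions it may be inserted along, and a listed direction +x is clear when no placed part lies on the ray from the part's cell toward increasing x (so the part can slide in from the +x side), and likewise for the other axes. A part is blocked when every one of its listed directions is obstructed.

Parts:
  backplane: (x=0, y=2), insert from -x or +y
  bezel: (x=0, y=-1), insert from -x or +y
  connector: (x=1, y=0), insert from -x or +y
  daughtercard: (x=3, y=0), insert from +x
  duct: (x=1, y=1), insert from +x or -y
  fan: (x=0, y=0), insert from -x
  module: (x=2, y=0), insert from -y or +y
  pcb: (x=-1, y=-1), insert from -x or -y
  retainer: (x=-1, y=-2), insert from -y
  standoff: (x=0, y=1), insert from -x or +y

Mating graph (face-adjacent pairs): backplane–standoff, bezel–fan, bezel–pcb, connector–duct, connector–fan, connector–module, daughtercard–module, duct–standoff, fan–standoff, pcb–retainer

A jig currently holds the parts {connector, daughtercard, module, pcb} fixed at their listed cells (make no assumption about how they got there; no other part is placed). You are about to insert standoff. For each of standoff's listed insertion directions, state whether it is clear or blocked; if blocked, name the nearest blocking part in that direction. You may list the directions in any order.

+y: clear; -x: clear

-x: ray from standoff(0, 1) has no placed part ⇒ clear
+y: ray from standoff(0, 1) has no placed part ⇒ clear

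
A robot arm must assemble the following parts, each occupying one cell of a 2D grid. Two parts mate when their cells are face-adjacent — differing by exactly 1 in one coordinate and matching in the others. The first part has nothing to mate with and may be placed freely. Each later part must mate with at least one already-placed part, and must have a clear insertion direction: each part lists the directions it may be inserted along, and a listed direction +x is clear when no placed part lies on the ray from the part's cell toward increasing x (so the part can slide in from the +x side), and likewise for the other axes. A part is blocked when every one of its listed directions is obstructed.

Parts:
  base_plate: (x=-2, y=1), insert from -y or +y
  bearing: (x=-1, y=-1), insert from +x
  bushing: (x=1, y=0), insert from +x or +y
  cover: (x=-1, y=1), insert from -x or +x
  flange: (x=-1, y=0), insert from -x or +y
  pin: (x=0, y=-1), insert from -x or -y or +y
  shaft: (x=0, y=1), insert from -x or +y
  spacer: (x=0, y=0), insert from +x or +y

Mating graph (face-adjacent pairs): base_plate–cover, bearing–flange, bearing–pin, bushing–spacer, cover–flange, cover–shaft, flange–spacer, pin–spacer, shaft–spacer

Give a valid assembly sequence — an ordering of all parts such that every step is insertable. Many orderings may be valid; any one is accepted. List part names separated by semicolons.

base_plate; cover; flange; spacer; bushing; shaft; bearing; pin

1. base_plate@(-2, 1) [-y clear] — {base_plate}
2. cover@(-1, 1) [+x clear] — {base_plate, cover}
3. flange@(-1, 0) [-x clear] — {base_plate, cover, flange}
4. spacer@(0, 0) [+x clear] — {base_plate, cover, flange, spacer}
5. bushing@(1, 0) [+x clear] — {base_plate, bushing, cover, flange, spacer}
6. shaft@(0, 1) [+y clear] — {base_plate, bushing, cover, flange, shaft, spacer}
7. bearing@(-1, -1) [+x clear] — {base_plate, bearing, bushing, cover, flange, shaft, spacer}
8. pin@(0, -1) [-y clear] — {base_plate, bearing, bushing, cover, flange, pin, shaft, spacer}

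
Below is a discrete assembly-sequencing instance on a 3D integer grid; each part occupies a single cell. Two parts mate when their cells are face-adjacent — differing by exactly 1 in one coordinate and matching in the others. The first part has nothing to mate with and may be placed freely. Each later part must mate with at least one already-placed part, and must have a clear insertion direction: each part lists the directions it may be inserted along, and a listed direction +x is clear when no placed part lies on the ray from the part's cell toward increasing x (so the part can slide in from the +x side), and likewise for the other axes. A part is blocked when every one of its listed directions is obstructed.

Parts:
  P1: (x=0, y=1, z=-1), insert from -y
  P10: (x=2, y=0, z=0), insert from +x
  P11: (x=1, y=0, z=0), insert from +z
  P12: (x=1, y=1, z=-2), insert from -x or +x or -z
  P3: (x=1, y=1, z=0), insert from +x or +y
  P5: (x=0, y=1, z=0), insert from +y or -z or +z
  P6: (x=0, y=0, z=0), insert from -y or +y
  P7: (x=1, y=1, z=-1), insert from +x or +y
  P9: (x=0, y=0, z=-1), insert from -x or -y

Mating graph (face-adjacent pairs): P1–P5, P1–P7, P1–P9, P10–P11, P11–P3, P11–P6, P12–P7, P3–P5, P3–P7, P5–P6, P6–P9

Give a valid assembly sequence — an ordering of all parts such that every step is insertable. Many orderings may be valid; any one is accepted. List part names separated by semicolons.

P5; P3; P6; P1; P7; P11; P10; P9; P12

1. P5@(0, 1, 0) [+y clear] — {P5}
2. P3@(1, 1, 0) [+x clear] — {P3, P5}
3. P6@(0, 0, 0) [-y clear] — {P3, P5, P6}
4. P1@(0, 1, -1) [-y clear] — {P1, P3, P5, P6}
5. P7@(1, 1, -1) [+x clear] — {P1, P3, P5, P6, P7}
6. P11@(1, 0, 0) [+z clear] — {P1, P11, P3, P5, P6, P7}
7. P10@(2, 0, 0) [+x clear] — {P1, P10, P11, P3, P5, P6, P7}
8. P9@(0, 0, -1) [-x clear] — {P1, P10, P11, P3, P5, P6, P7, P9}
9. P12@(1, 1, -2) [-x clear] — {P1, P10, P11, P12, P3, P5, P6, P7, P9}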